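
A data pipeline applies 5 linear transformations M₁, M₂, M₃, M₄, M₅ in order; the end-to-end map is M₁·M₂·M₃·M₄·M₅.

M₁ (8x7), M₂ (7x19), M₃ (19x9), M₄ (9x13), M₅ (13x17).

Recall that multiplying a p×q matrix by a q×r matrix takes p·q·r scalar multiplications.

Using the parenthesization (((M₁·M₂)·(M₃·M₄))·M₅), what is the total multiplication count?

7031

(M₁·M₂): 8×7 by 7×19 → 8×19, cost 8·7·19 = 1064
(M₃·M₄): 19×9 by 9×13 → 19×13, cost 19·9·13 = 2223
((M₁·M₂)·(M₃·M₄)): 8×19 by 19×13 → 8×13, cost 8·19·13 = 1976; cumulative 5263
(((M₁·M₂)·(M₃·M₄))·M₅): 8×13 by 13×17 → 8×17, cost 8·13·17 = 1768; cumulative 7031
Total: 7031 scalar multiplications.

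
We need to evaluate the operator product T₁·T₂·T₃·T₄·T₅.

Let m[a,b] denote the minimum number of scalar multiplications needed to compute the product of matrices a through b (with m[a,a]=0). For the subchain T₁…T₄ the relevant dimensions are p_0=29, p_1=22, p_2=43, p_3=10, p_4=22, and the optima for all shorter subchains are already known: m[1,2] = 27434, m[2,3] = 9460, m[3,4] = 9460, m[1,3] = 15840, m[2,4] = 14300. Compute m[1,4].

m[1,4] = min over k∈[1,3] of m[1,k]+m[k+1,4]+p_{0}·p_k·p_{4}.
k=1: 0 + 14300 + 29·22·22 = 28336; k=2: 27434 + 9460 + 29·43·22 = 64328; k=3: 15840 + 0 + 29·10·22 = 22220.
Minimum: 22220 at k=3.

22220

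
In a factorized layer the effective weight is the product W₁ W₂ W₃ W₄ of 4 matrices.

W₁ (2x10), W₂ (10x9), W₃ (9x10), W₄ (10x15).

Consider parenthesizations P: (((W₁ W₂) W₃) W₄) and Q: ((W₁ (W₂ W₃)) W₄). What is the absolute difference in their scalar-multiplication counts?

Order P = (((W₁ W₂) W₃) W₄): (W₁ W₂): 2×10 by 10×9 → 2×9, cost 2·10·9 = 180; ((W₁ W₂) W₃): 2×9 by 9×10 → 2×10, cost 2·9·10 = 180; cumulative 360; (((W₁ W₂) W₃) W₄): 2×10 by 10×15 → 2×15, cost 2·10·15 = 300; cumulative 660. Total 660.
Order Q = ((W₁ (W₂ W₃)) W₄): (W₂ W₃): 10×9 by 9×10 → 10×10, cost 10·9·10 = 900; (W₁ (W₂ W₃)): 2×10 by 10×10 → 2×10, cost 2·10·10 = 200; cumulative 1100; ((W₁ (W₂ W₃)) W₄): 2×10 by 10×15 → 2×15, cost 2·10·15 = 300; cumulative 1400. Total 1400.
Difference: |660 − 1400| = 740.

740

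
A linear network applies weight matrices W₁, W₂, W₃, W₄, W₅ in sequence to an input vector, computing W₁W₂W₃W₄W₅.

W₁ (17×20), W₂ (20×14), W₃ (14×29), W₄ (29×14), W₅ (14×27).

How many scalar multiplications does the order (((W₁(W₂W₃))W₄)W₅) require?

31308

(W₂W₃): 20×14 by 14×29 → 20×29, cost 20·14·29 = 8120
(W₁(W₂W₃)): 17×20 by 20×29 → 17×29, cost 17·20·29 = 9860; cumulative 17980
((W₁(W₂W₃))W₄): 17×29 by 29×14 → 17×14, cost 17·29·14 = 6902; cumulative 24882
(((W₁(W₂W₃))W₄)W₅): 17×14 by 14×27 → 17×27, cost 17·14·27 = 6426; cumulative 31308
Total: 31308 scalar multiplications.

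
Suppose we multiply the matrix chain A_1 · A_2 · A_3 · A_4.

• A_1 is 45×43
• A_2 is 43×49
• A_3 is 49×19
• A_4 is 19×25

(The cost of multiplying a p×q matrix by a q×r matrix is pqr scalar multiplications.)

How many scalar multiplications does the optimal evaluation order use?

Adjacent pairs: A_1A_2 = 45·43·49 = 94815; A_2A_3 = 43·49·19 = 40033; A_3A_4 = 49·19·25 = 23275.
Length 3: A_1..A_3: k=1: 0+40033+45·43·19=76798; k=2: 94815+0+45·49·19=136710 → min 76798 | A_2..A_4: k=2: 0+23275+43·49·25=75950; k=3: 40033+0+43·19·25=60458 → min 60458.
Length 4: A_1..A_4: k=1: 0+60458+45·43·25=108833; k=2: 94815+23275+45·49·25=173215; k=3: 76798+0+45·19·25=98173 → min 98173.
Optimal order: ((A_1 · (A_2 · A_3)) · A_4) with cost 98173.

98173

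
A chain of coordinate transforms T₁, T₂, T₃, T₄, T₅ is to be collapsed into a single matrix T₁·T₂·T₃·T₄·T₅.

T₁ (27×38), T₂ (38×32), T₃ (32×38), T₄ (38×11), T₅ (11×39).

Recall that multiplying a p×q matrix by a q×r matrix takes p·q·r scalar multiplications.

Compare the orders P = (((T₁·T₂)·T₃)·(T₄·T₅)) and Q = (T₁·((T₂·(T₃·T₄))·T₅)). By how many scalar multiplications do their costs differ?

Order P = (((T₁·T₂)·T₃)·(T₄·T₅)): (T₁·T₂): 27×38 by 38×32 → 27×32, cost 27·38·32 = 32832; ((T₁·T₂)·T₃): 27×32 by 32×38 → 27×38, cost 27·32·38 = 32832; cumulative 65664; (T₄·T₅): 38×11 by 11×39 → 38×39, cost 38·11·39 = 16302; (((T₁·T₂)·T₃)·(T₄·T₅)): 27×38 by 38×39 → 27×39, cost 27·38·39 = 40014; cumulative 121980. Total 121980.
Order Q = (T₁·((T₂·(T₃·T₄))·T₅)): (T₃·T₄): 32×38 by 38×11 → 32×11, cost 32·38·11 = 13376; (T₂·(T₃·T₄)): 38×32 by 32×11 → 38×11, cost 38·32·11 = 13376; cumulative 26752; ((T₂·(T₃·T₄))·T₅): 38×11 by 11×39 → 38×39, cost 38·11·39 = 16302; cumulative 43054; (T₁·((T₂·(T₃·T₄))·T₅)): 27×38 by 38×39 → 27×39, cost 27·38·39 = 40014; cumulative 83068. Total 83068.
Difference: |121980 − 83068| = 38912.

38912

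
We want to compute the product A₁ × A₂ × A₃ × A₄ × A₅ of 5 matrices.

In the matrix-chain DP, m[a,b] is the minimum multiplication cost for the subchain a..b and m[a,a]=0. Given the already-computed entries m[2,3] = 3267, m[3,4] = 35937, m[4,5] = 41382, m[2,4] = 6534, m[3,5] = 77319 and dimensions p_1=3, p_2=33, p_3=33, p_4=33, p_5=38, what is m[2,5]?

10296

m[2,5] = min over k∈[2,4] of m[2,k]+m[k+1,5]+p_{1}·p_k·p_{5}.
k=2: 0 + 77319 + 3·33·38 = 81081; k=3: 3267 + 41382 + 3·33·38 = 48411; k=4: 6534 + 0 + 3·33·38 = 10296.
Minimum: 10296 at k=4.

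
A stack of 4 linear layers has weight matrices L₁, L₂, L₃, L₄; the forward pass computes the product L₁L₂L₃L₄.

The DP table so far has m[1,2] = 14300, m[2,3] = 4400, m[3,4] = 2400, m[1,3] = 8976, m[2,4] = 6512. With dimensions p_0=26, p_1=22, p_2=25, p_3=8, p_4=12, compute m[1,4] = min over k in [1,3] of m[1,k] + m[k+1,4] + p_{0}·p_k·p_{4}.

m[1,4] = min over k∈[1,3] of m[1,k]+m[k+1,4]+p_{0}·p_k·p_{4}.
k=1: 0 + 6512 + 26·22·12 = 13376; k=2: 14300 + 2400 + 26·25·12 = 24500; k=3: 8976 + 0 + 26·8·12 = 11472.
Minimum: 11472 at k=3.

11472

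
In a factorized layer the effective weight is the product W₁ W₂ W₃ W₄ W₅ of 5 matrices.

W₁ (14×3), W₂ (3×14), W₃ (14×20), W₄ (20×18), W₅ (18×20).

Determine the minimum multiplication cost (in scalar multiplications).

3840

Adjacent pairs: W₁W₂ = 14·3·14 = 588; W₂W₃ = 3·14·20 = 840; W₃W₄ = 14·20·18 = 5040; W₄W₅ = 20·18·20 = 7200.
Length 3: W₁..W₃: k=1: 0+840+14·3·20=1680; k=2: 588+0+14·14·20=4508 → min 1680 | W₂..W₄: k=2: 0+5040+3·14·18=5796; k=3: 840+0+3·20·18=1920 → min 1920 | W₃..W₅: k=3: 0+7200+14·20·20=12800; k=4: 5040+0+14·18·20=10080 → min 10080.
Length 4: W₁..W₄: k=1: 0+1920+14·3·18=2676; k=2: 588+5040+14·14·18=9156; k=3: 1680+0+14·20·18=6720 → min 2676 | W₂..W₅: k=2: 0+10080+3·14·20=10920; k=3: 840+7200+3·20·20=9240; k=4: 1920+0+3·18·20=3000 → min 3000.
Length 5: W₁..W₅: k=1: 0+3000+14·3·20=3840; k=2: 588+10080+14·14·20=14588; k=3: 1680+7200+14·20·20=14480; k=4: 2676+0+14·18·20=7716 → min 3840.
Optimal order: (W₁ (((W₂ W₃) W₄) W₅)) with cost 3840.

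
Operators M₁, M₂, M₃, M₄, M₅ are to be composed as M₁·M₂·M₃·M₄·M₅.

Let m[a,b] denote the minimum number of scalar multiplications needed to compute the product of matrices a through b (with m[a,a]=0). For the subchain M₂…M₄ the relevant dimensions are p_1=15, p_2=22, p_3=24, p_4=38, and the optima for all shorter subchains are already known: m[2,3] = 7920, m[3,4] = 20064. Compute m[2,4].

21600

m[2,4] = min over k∈[2,3] of m[2,k]+m[k+1,4]+p_{1}·p_k·p_{4}.
k=2: 0 + 20064 + 15·22·38 = 32604; k=3: 7920 + 0 + 15·24·38 = 21600.
Minimum: 21600 at k=3.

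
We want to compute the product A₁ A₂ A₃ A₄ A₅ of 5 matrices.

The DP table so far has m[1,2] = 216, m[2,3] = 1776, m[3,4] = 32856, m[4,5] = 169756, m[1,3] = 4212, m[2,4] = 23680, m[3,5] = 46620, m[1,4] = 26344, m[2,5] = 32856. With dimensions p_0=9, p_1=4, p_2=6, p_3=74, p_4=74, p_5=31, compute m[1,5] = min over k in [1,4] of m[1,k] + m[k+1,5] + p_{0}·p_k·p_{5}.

33972

m[1,5] = min over k∈[1,4] of m[1,k]+m[k+1,5]+p_{0}·p_k·p_{5}.
k=1: 0 + 32856 + 9·4·31 = 33972; k=2: 216 + 46620 + 9·6·31 = 48510; k=3: 4212 + 169756 + 9·74·31 = 194614; k=4: 26344 + 0 + 9·74·31 = 46990.
Minimum: 33972 at k=1.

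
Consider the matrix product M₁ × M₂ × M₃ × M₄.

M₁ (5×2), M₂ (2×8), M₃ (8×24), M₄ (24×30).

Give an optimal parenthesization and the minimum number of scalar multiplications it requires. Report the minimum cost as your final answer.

Adjacent pairs: M₁M₂ = 5·2·8 = 80; M₂M₃ = 2·8·24 = 384; M₃M₄ = 8·24·30 = 5760.
Length 3: M₁..M₃: k=1: 0+384+5·2·24=624; k=2: 80+0+5·8·24=1040 → min 624 | M₂..M₄: k=2: 0+5760+2·8·30=6240; k=3: 384+0+2·24·30=1824 → min 1824.
Length 4: M₁..M₄: k=1: 0+1824+5·2·30=2124; k=2: 80+5760+5·8·30=7040; k=3: 624+0+5·24·30=4224 → min 2124.
Optimal parenthesization: (M₁ × ((M₂ × M₃) × M₄)) with cost 2124.

2124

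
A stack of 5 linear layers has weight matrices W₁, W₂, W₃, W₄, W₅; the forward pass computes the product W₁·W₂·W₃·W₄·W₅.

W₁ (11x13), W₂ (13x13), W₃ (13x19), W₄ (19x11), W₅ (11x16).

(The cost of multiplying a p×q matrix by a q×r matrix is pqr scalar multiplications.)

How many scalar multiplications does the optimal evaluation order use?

8085

Adjacent pairs: W₁W₂ = 11·13·13 = 1859; W₂W₃ = 13·13·19 = 3211; W₃W₄ = 13·19·11 = 2717; W₄W₅ = 19·11·16 = 3344.
Length 3: W₁..W₃: k=1: 0+3211+11·13·19=5928; k=2: 1859+0+11·13·19=4576 → min 4576 | W₂..W₄: k=2: 0+2717+13·13·11=4576; k=3: 3211+0+13·19·11=5928 → min 4576 | W₃..W₅: k=3: 0+3344+13·19·16=7296; k=4: 2717+0+13·11·16=5005 → min 5005.
Length 4: W₁..W₄: k=1: 0+4576+11·13·11=6149; k=2: 1859+2717+11·13·11=6149; k=3: 4576+0+11·19·11=6875 → min 6149 | W₂..W₅: k=2: 0+5005+13·13·16=7709; k=3: 3211+3344+13·19·16=10507; k=4: 4576+0+13·11·16=6864 → min 6864.
Length 5: W₁..W₅: k=1: 0+6864+11·13·16=9152; k=2: 1859+5005+11·13·16=9152; k=3: 4576+3344+11·19·16=11264; k=4: 6149+0+11·11·16=8085 → min 8085.
Optimal order: ((W₁·(W₂·(W₃·W₄)))·W₅) with cost 8085.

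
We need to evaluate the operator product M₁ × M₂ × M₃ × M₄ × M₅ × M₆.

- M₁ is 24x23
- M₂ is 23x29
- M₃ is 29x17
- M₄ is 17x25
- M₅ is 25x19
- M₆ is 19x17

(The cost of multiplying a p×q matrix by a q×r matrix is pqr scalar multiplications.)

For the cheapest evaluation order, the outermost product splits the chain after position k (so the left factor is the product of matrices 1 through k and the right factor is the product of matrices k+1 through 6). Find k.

1

Adjacent pairs: M₁M₂ = 24·23·29 = 16008; M₂M₃ = 23·29·17 = 11339; M₃M₄ = 29·17·25 = 12325; M₄M₅ = 17·25·19 = 8075; M₅M₆ = 25·19·17 = 8075.
Length 3: M₁..M₃: k=1: 0+11339+24·23·17=20723; k=2: 16008+0+24·29·17=27840 → min 20723 | M₂..M₄: k=2: 0+12325+23·29·25=29000; k=3: 11339+0+23·17·25=21114 → min 21114 | M₃..M₅: k=3: 0+8075+29·17·19=17442; k=4: 12325+0+29·25·19=26100 → min 17442 | M₄..M₆: k=4: 0+8075+17·25·17=15300; k=5: 8075+0+17·19·17=13566 → min 13566.
Length 4: M₁..M₄: k=1: 0+21114+24·23·25=34914; k=2: 16008+12325+24·29·25=45733; k=3: 20723+0+24·17·25=30923 → min 30923 | M₂..M₅: k=2: 0+17442+23·29·19=30115; k=3: 11339+8075+23·17·19=26843; k=4: 21114+0+23·25·19=32039 → min 26843 | M₃..M₆: k=3: 0+13566+29·17·17=21947; k=4: 12325+8075+29·25·17=32725; k=5: 17442+0+29·19·17=26809 → min 21947.
Length 5: M₁..M₅: k=1: 0+26843+24·23·19=37331; k=2: 16008+17442+24·29·19=46674; k=3: 20723+8075+24·17·19=36550; k=4: 30923+0+24·25·19=42323 → min 36550 | M₂..M₆: k=2: 0+21947+23·29·17=33286; k=3: 11339+13566+23·17·17=31552; k=4: 21114+8075+23·25·17=38964; k=5: 26843+0+23·19·17=34272 → min 31552.
Top-level splits: k=1: (M₁..M₁)·(M₂..M₆) → 0+31552+24·23·17 = 40936; k=2: (M₁..M₂)·(M₃..M₆) → 16008+21947+24·29·17 = 49787; k=3: (M₁..M₃)·(M₄..M₆) → 20723+13566+24·17·17 = 41225; k=4: (M₁..M₄)·(M₅..M₆) → 30923+8075+24·25·17 = 49198; k=5: (M₁..M₅)·(M₆..M₆) → 36550+0+24·19·17 = 44302.
Best split is after M₁, i.e. k = 1.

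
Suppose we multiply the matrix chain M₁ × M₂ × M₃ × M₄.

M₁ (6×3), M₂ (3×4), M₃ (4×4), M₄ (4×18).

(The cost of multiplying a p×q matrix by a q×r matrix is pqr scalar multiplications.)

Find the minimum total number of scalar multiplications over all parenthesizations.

552

Adjacent pairs: M₁M₂ = 6·3·4 = 72; M₂M₃ = 3·4·4 = 48; M₃M₄ = 4·4·18 = 288.
Length 3: M₁..M₃: k=1: 0+48+6·3·4=120; k=2: 72+0+6·4·4=168 → min 120 | M₂..M₄: k=2: 0+288+3·4·18=504; k=3: 48+0+3·4·18=264 → min 264.
Length 4: M₁..M₄: k=1: 0+264+6·3·18=588; k=2: 72+288+6·4·18=792; k=3: 120+0+6·4·18=552 → min 552.
Optimal order: ((M₁ × (M₂ × M₃)) × M₄) with cost 552.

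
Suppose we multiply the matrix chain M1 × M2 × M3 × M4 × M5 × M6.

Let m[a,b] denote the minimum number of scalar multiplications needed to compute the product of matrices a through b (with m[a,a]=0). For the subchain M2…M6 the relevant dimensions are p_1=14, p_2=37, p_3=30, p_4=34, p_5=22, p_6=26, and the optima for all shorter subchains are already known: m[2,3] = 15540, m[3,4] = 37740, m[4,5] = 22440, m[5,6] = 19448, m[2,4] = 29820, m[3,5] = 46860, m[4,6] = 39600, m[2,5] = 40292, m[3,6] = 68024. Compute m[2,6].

m[2,6] = min over k∈[2,5] of m[2,k]+m[k+1,6]+p_{1}·p_k·p_{6}.
k=2: 0 + 68024 + 14·37·26 = 81492; k=3: 15540 + 39600 + 14·30·26 = 66060; k=4: 29820 + 19448 + 14·34·26 = 61644; k=5: 40292 + 0 + 14·22·26 = 48300.
Minimum: 48300 at k=5.

48300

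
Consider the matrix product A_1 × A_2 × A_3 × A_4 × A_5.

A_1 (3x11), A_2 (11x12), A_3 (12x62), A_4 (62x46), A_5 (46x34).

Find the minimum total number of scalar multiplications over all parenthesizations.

15876

Adjacent pairs: A_1A_2 = 3·11·12 = 396; A_2A_3 = 11·12·62 = 8184; A_3A_4 = 12·62·46 = 34224; A_4A_5 = 62·46·34 = 96968.
Length 3: A_1..A_3: k=1: 0+8184+3·11·62=10230; k=2: 396+0+3·12·62=2628 → min 2628 | A_2..A_4: k=2: 0+34224+11·12·46=40296; k=3: 8184+0+11·62·46=39556 → min 39556 | A_3..A_5: k=3: 0+96968+12·62·34=122264; k=4: 34224+0+12·46·34=52992 → min 52992.
Length 4: A_1..A_4: k=1: 0+39556+3·11·46=41074; k=2: 396+34224+3·12·46=36276; k=3: 2628+0+3·62·46=11184 → min 11184 | A_2..A_5: k=2: 0+52992+11·12·34=57480; k=3: 8184+96968+11·62·34=128340; k=4: 39556+0+11·46·34=56760 → min 56760.
Length 5: A_1..A_5: k=1: 0+56760+3·11·34=57882; k=2: 396+52992+3·12·34=54612; k=3: 2628+96968+3·62·34=105920; k=4: 11184+0+3·46·34=15876 → min 15876.
Optimal order: ((((A_1 × A_2) × A_3) × A_4) × A_5) with cost 15876.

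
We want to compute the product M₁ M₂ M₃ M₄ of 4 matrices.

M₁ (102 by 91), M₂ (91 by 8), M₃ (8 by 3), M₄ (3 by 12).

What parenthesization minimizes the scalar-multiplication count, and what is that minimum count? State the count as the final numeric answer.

33702

Adjacent pairs: M₁M₂ = 102·91·8 = 74256; M₂M₃ = 91·8·3 = 2184; M₃M₄ = 8·3·12 = 288.
Length 3: M₁..M₃: k=1: 0+2184+102·91·3=30030; k=2: 74256+0+102·8·3=76704 → min 30030 | M₂..M₄: k=2: 0+288+91·8·12=9024; k=3: 2184+0+91·3·12=5460 → min 5460.
Length 4: M₁..M₄: k=1: 0+5460+102·91·12=116844; k=2: 74256+288+102·8·12=84336; k=3: 30030+0+102·3·12=33702 → min 33702.
Optimal parenthesization: ((M₁ (M₂ M₃)) M₄) with cost 33702.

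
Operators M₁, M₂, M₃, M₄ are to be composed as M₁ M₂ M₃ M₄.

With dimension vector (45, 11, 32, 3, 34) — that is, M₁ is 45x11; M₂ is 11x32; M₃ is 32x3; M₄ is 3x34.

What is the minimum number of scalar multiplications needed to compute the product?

Adjacent pairs: M₁M₂ = 45·11·32 = 15840; M₂M₃ = 11·32·3 = 1056; M₃M₄ = 32·3·34 = 3264.
Length 3: M₁..M₃: k=1: 0+1056+45·11·3=2541; k=2: 15840+0+45·32·3=20160 → min 2541 | M₂..M₄: k=2: 0+3264+11·32·34=15232; k=3: 1056+0+11·3·34=2178 → min 2178.
Length 4: M₁..M₄: k=1: 0+2178+45·11·34=19008; k=2: 15840+3264+45·32·34=68064; k=3: 2541+0+45·3·34=7131 → min 7131.
Optimal order: ((M₁ (M₂ M₃)) M₄) with cost 7131.

7131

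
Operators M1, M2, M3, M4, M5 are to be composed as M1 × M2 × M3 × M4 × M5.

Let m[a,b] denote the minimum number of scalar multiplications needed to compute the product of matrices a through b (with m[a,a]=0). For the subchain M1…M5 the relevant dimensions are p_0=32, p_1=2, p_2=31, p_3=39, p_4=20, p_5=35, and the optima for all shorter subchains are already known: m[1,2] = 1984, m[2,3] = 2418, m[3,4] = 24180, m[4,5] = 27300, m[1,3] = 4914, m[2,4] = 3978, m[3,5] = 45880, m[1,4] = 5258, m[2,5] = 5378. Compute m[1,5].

7618

m[1,5] = min over k∈[1,4] of m[1,k]+m[k+1,5]+p_{0}·p_k·p_{5}.
k=1: 0 + 5378 + 32·2·35 = 7618; k=2: 1984 + 45880 + 32·31·35 = 82584; k=3: 4914 + 27300 + 32·39·35 = 75894; k=4: 5258 + 0 + 32·20·35 = 27658.
Minimum: 7618 at k=1.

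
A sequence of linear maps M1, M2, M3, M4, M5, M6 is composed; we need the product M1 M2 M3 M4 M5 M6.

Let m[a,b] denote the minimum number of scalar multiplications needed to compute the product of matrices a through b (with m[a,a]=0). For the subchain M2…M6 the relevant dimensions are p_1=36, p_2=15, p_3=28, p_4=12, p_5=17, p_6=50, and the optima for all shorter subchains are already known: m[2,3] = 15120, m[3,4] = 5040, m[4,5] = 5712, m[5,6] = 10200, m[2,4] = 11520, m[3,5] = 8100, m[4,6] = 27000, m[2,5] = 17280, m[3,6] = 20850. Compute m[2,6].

43320

m[2,6] = min over k∈[2,5] of m[2,k]+m[k+1,6]+p_{1}·p_k·p_{6}.
k=2: 0 + 20850 + 36·15·50 = 47850; k=3: 15120 + 27000 + 36·28·50 = 92520; k=4: 11520 + 10200 + 36·12·50 = 43320; k=5: 17280 + 0 + 36·17·50 = 47880.
Minimum: 43320 at k=4.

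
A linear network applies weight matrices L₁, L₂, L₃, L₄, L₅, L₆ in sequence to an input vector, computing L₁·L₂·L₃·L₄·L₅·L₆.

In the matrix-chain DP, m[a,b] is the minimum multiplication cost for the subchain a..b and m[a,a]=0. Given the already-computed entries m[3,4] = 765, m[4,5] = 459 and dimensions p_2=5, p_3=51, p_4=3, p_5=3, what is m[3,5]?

810

m[3,5] = min over k∈[3,4] of m[3,k]+m[k+1,5]+p_{2}·p_k·p_{5}.
k=3: 0 + 459 + 5·51·3 = 1224; k=4: 765 + 0 + 5·3·3 = 810.
Minimum: 810 at k=4.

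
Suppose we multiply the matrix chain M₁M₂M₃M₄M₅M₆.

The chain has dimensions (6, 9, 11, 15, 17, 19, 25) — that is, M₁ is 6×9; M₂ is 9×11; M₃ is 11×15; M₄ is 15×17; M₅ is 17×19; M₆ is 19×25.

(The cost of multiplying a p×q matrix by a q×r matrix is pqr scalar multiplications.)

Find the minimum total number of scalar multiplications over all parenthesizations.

7902

Adjacent pairs: M₁M₂ = 6·9·11 = 594; M₂M₃ = 9·11·15 = 1485; M₃M₄ = 11·15·17 = 2805; M₄M₅ = 15·17·19 = 4845; M₅M₆ = 17·19·25 = 8075.
Length 3: M₁..M₃: k=1: 0+1485+6·9·15=2295; k=2: 594+0+6·11·15=1584 → min 1584 | M₂..M₄: k=2: 0+2805+9·11·17=4488; k=3: 1485+0+9·15·17=3780 → min 3780 | M₃..M₅: k=3: 0+4845+11·15·19=7980; k=4: 2805+0+11·17·19=6358 → min 6358 | M₄..M₆: k=4: 0+8075+15·17·25=14450; k=5: 4845+0+15·19·25=11970 → min 11970.
Length 4: M₁..M₄: k=1: 0+3780+6·9·17=4698; k=2: 594+2805+6·11·17=4521; k=3: 1584+0+6·15·17=3114 → min 3114 | M₂..M₅: k=2: 0+6358+9·11·19=8239; k=3: 1485+4845+9·15·19=8895; k=4: 3780+0+9·17·19=6687 → min 6687 | M₃..M₆: k=3: 0+11970+11·15·25=16095; k=4: 2805+8075+11·17·25=15555; k=5: 6358+0+11·19·25=11583 → min 11583.
Length 5: M₁..M₅: k=1: 0+6687+6·9·19=7713; k=2: 594+6358+6·11·19=8206; k=3: 1584+4845+6·15·19=8139; k=4: 3114+0+6·17·19=5052 → min 5052 | M₂..M₆: k=2: 0+11583+9·11·25=14058; k=3: 1485+11970+9·15·25=16830; k=4: 3780+8075+9·17·25=15680; k=5: 6687+0+9·19·25=10962 → min 10962.
Length 6: M₁..M₆: k=1: 0+10962+6·9·25=12312; k=2: 594+11583+6·11·25=13827; k=3: 1584+11970+6·15·25=15804; k=4: 3114+8075+6·17·25=13739; k=5: 5052+0+6·19·25=7902 → min 7902.
Optimal order: (((((M₁M₂)M₃)M₄)M₅)M₆) with cost 7902.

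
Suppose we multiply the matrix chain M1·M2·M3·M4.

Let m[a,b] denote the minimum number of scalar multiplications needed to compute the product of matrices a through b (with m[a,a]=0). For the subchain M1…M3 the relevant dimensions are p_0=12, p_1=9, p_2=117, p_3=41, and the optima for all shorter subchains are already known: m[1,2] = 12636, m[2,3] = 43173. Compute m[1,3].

47601

m[1,3] = min over k∈[1,2] of m[1,k]+m[k+1,3]+p_{0}·p_k·p_{3}.
k=1: 0 + 43173 + 12·9·41 = 47601; k=2: 12636 + 0 + 12·117·41 = 70200.
Minimum: 47601 at k=1.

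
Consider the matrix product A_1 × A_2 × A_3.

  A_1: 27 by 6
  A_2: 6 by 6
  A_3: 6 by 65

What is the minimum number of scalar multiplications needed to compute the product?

Order (A_1 × (A_2 × A_3)): (A_2 × A_3): 6×6 by 6×65 → 6×65, cost 6·6·65 = 2340; (A_1 × (A_2 × A_3)): 27×6 by 6×65 → 27×65, cost 27·6·65 = 10530; cumulative 12870. Total 12870.
Order ((A_1 × A_2) × A_3): (A_1 × A_2): 27×6 by 6×6 → 27×6, cost 27·6·6 = 972; ((A_1 × A_2) × A_3): 27×6 by 6×65 → 27×65, cost 27·6·65 = 10530; cumulative 11502. Total 11502.
Minimum: 11502.

11502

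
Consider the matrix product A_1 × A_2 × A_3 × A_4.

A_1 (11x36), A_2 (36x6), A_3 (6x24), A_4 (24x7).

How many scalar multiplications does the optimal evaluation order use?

Adjacent pairs: A_1A_2 = 11·36·6 = 2376; A_2A_3 = 36·6·24 = 5184; A_3A_4 = 6·24·7 = 1008.
Length 3: A_1..A_3: k=1: 0+5184+11·36·24=14688; k=2: 2376+0+11·6·24=3960 → min 3960 | A_2..A_4: k=2: 0+1008+36·6·7=2520; k=3: 5184+0+36·24·7=11232 → min 2520.
Length 4: A_1..A_4: k=1: 0+2520+11·36·7=5292; k=2: 2376+1008+11·6·7=3846; k=3: 3960+0+11·24·7=5808 → min 3846.
Optimal order: ((A_1 × A_2) × (A_3 × A_4)) with cost 3846.

3846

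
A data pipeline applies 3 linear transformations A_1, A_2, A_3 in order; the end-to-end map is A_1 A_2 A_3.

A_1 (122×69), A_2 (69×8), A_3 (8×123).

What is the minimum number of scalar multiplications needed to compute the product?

187392

Order (A_1 (A_2 A_3)): (A_2 A_3): 69×8 by 8×123 → 69×123, cost 69·8·123 = 67896; (A_1 (A_2 A_3)): 122×69 by 69×123 → 122×123, cost 122·69·123 = 1035414; cumulative 1103310. Total 1103310.
Order ((A_1 A_2) A_3): (A_1 A_2): 122×69 by 69×8 → 122×8, cost 122·69·8 = 67344; ((A_1 A_2) A_3): 122×8 by 8×123 → 122×123, cost 122·8·123 = 120048; cumulative 187392. Total 187392.
Minimum: 187392.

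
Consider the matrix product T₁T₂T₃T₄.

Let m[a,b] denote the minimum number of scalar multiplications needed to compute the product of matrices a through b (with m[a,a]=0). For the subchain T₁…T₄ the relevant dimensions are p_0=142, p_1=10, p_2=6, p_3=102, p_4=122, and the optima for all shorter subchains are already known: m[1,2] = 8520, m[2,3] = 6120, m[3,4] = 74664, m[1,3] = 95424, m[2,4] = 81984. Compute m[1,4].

187128

m[1,4] = min over k∈[1,3] of m[1,k]+m[k+1,4]+p_{0}·p_k·p_{4}.
k=1: 0 + 81984 + 142·10·122 = 255224; k=2: 8520 + 74664 + 142·6·122 = 187128; k=3: 95424 + 0 + 142·102·122 = 1862472.
Minimum: 187128 at k=2.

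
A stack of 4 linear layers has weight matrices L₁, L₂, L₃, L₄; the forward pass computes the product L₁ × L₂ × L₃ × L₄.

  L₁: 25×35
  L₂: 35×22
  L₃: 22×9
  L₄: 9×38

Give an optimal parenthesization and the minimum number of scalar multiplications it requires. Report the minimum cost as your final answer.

23355

Adjacent pairs: L₁L₂ = 25·35·22 = 19250; L₂L₃ = 35·22·9 = 6930; L₃L₄ = 22·9·38 = 7524.
Length 3: L₁..L₃: k=1: 0+6930+25·35·9=14805; k=2: 19250+0+25·22·9=24200 → min 14805 | L₂..L₄: k=2: 0+7524+35·22·38=36784; k=3: 6930+0+35·9·38=18900 → min 18900.
Length 4: L₁..L₄: k=1: 0+18900+25·35·38=52150; k=2: 19250+7524+25·22·38=47674; k=3: 14805+0+25·9·38=23355 → min 23355.
Optimal parenthesization: ((L₁ × (L₂ × L₃)) × L₄) with cost 23355.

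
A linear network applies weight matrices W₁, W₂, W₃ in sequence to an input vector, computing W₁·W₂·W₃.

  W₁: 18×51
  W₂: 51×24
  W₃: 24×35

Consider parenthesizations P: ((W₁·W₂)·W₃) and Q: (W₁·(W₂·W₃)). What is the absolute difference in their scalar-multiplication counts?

37818

Order P = ((W₁·W₂)·W₃): (W₁·W₂): 18×51 by 51×24 → 18×24, cost 18·51·24 = 22032; ((W₁·W₂)·W₃): 18×24 by 24×35 → 18×35, cost 18·24·35 = 15120; cumulative 37152. Total 37152.
Order Q = (W₁·(W₂·W₃)): (W₂·W₃): 51×24 by 24×35 → 51×35, cost 51·24·35 = 42840; (W₁·(W₂·W₃)): 18×51 by 51×35 → 18×35, cost 18·51·35 = 32130; cumulative 74970. Total 74970.
Difference: |37152 − 74970| = 37818.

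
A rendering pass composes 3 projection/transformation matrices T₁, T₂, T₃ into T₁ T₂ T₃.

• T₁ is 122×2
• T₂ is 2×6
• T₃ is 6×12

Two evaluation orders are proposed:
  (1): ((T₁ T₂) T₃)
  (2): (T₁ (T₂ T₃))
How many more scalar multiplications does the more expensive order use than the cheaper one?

7176

Order (1) = ((T₁ T₂) T₃): (T₁ T₂): 122×2 by 2×6 → 122×6, cost 122·2·6 = 1464; ((T₁ T₂) T₃): 122×6 by 6×12 → 122×12, cost 122·6·12 = 8784; cumulative 10248. Total 10248.
Order (2) = (T₁ (T₂ T₃)): (T₂ T₃): 2×6 by 6×12 → 2×12, cost 2·6·12 = 144; (T₁ (T₂ T₃)): 122×2 by 2×12 → 122×12, cost 122·2·12 = 2928; cumulative 3072. Total 3072.
Difference: |10248 − 3072| = 7176.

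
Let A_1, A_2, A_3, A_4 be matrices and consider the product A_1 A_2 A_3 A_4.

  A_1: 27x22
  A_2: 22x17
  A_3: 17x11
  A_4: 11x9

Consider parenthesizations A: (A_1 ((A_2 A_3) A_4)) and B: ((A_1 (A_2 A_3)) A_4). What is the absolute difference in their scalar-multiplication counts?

Order A = (A_1 ((A_2 A_3) A_4)): (A_2 A_3): 22×17 by 17×11 → 22×11, cost 22·17·11 = 4114; ((A_2 A_3) A_4): 22×11 by 11×9 → 22×9, cost 22·11·9 = 2178; cumulative 6292; (A_1 ((A_2 A_3) A_4)): 27×22 by 22×9 → 27×9, cost 27·22·9 = 5346; cumulative 11638. Total 11638.
Order B = ((A_1 (A_2 A_3)) A_4): (A_2 A_3): 22×17 by 17×11 → 22×11, cost 22·17·11 = 4114; (A_1 (A_2 A_3)): 27×22 by 22×11 → 27×11, cost 27·22·11 = 6534; cumulative 10648; ((A_1 (A_2 A_3)) A_4): 27×11 by 11×9 → 27×9, cost 27·11·9 = 2673; cumulative 13321. Total 13321.
Difference: |11638 − 13321| = 1683.

1683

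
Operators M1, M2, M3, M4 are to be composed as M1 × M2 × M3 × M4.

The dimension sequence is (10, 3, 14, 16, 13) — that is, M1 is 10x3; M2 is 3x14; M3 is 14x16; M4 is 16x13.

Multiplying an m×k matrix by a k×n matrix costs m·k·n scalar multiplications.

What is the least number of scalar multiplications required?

1686

Adjacent pairs: M1M2 = 10·3·14 = 420; M2M3 = 3·14·16 = 672; M3M4 = 14·16·13 = 2912.
Length 3: M1..M3: k=1: 0+672+10·3·16=1152; k=2: 420+0+10·14·16=2660 → min 1152 | M2..M4: k=2: 0+2912+3·14·13=3458; k=3: 672+0+3·16·13=1296 → min 1296.
Length 4: M1..M4: k=1: 0+1296+10·3·13=1686; k=2: 420+2912+10·14·13=5152; k=3: 1152+0+10·16·13=3232 → min 1686.
Optimal order: (M1 × ((M2 × M3) × M4)) with cost 1686.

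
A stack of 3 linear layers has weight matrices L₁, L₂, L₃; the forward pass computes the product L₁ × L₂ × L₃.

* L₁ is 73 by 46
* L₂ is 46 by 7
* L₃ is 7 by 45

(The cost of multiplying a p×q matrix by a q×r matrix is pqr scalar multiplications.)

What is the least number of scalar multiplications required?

Order (L₁ × (L₂ × L₃)): (L₂ × L₃): 46×7 by 7×45 → 46×45, cost 46·7·45 = 14490; (L₁ × (L₂ × L₃)): 73×46 by 46×45 → 73×45, cost 73·46·45 = 151110; cumulative 165600. Total 165600.
Order ((L₁ × L₂) × L₃): (L₁ × L₂): 73×46 by 46×7 → 73×7, cost 73·46·7 = 23506; ((L₁ × L₂) × L₃): 73×7 by 7×45 → 73×45, cost 73·7·45 = 22995; cumulative 46501. Total 46501.
Minimum: 46501.

46501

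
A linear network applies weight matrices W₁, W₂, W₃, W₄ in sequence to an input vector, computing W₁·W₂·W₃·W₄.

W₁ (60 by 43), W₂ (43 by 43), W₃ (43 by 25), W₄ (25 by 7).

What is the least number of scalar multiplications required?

Adjacent pairs: W₁W₂ = 60·43·43 = 110940; W₂W₃ = 43·43·25 = 46225; W₃W₄ = 43·25·7 = 7525.
Length 3: W₁..W₃: k=1: 0+46225+60·43·25=110725; k=2: 110940+0+60·43·25=175440 → min 110725 | W₂..W₄: k=2: 0+7525+43·43·7=20468; k=3: 46225+0+43·25·7=53750 → min 20468.
Length 4: W₁..W₄: k=1: 0+20468+60·43·7=38528; k=2: 110940+7525+60·43·7=136525; k=3: 110725+0+60·25·7=121225 → min 38528.
Optimal order: (W₁·(W₂·(W₃·W₄))) with cost 38528.

38528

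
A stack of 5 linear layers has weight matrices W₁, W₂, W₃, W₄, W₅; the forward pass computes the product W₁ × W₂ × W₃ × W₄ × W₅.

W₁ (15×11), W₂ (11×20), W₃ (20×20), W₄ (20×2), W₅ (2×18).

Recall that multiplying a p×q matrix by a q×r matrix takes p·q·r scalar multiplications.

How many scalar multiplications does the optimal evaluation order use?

Adjacent pairs: W₁W₂ = 15·11·20 = 3300; W₂W₃ = 11·20·20 = 4400; W₃W₄ = 20·20·2 = 800; W₄W₅ = 20·2·18 = 720.
Length 3: W₁..W₃: k=1: 0+4400+15·11·20=7700; k=2: 3300+0+15·20·20=9300 → min 7700 | W₂..W₄: k=2: 0+800+11·20·2=1240; k=3: 4400+0+11·20·2=4840 → min 1240 | W₃..W₅: k=3: 0+720+20·20·18=7920; k=4: 800+0+20·2·18=1520 → min 1520.
Length 4: W₁..W₄: k=1: 0+1240+15·11·2=1570; k=2: 3300+800+15·20·2=4700; k=3: 7700+0+15·20·2=8300 → min 1570 | W₂..W₅: k=2: 0+1520+11·20·18=5480; k=3: 4400+720+11·20·18=9080; k=4: 1240+0+11·2·18=1636 → min 1636.
Length 5: W₁..W₅: k=1: 0+1636+15·11·18=4606; k=2: 3300+1520+15·20·18=10220; k=3: 7700+720+15·20·18=13820; k=4: 1570+0+15·2·18=2110 → min 2110.
Optimal order: ((W₁ × (W₂ × (W₃ × W₄))) × W₅) with cost 2110.

2110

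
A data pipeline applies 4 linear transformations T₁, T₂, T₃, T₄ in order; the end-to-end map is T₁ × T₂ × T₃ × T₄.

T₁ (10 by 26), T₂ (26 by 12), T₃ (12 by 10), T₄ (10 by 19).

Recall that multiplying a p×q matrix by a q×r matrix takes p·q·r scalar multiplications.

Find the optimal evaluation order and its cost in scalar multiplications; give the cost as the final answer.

Adjacent pairs: T₁T₂ = 10·26·12 = 3120; T₂T₃ = 26·12·10 = 3120; T₃T₄ = 12·10·19 = 2280.
Length 3: T₁..T₃: k=1: 0+3120+10·26·10=5720; k=2: 3120+0+10·12·10=4320 → min 4320 | T₂..T₄: k=2: 0+2280+26·12·19=8208; k=3: 3120+0+26·10·19=8060 → min 8060.
Length 4: T₁..T₄: k=1: 0+8060+10·26·19=13000; k=2: 3120+2280+10·12·19=7680; k=3: 4320+0+10·10·19=6220 → min 6220.
Optimal parenthesization: (((T₁ × T₂) × T₃) × T₄) with cost 6220.

6220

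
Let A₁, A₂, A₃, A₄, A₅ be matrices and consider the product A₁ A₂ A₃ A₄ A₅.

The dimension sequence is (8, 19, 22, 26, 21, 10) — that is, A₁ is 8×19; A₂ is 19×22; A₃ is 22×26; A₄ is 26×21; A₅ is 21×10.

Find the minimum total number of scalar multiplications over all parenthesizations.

13968

Adjacent pairs: A₁A₂ = 8·19·22 = 3344; A₂A₃ = 19·22·26 = 10868; A₃A₄ = 22·26·21 = 12012; A₄A₅ = 26·21·10 = 5460.
Length 3: A₁..A₃: k=1: 0+10868+8·19·26=14820; k=2: 3344+0+8·22·26=7920 → min 7920 | A₂..A₄: k=2: 0+12012+19·22·21=20790; k=3: 10868+0+19·26·21=21242 → min 20790 | A₃..A₅: k=3: 0+5460+22·26·10=11180; k=4: 12012+0+22·21·10=16632 → min 11180.
Length 4: A₁..A₄: k=1: 0+20790+8·19·21=23982; k=2: 3344+12012+8·22·21=19052; k=3: 7920+0+8·26·21=12288 → min 12288 | A₂..A₅: k=2: 0+11180+19·22·10=15360; k=3: 10868+5460+19·26·10=21268; k=4: 20790+0+19·21·10=24780 → min 15360.
Length 5: A₁..A₅: k=1: 0+15360+8·19·10=16880; k=2: 3344+11180+8·22·10=16284; k=3: 7920+5460+8·26·10=15460; k=4: 12288+0+8·21·10=13968 → min 13968.
Optimal order: ((((A₁ A₂) A₃) A₄) A₅) with cost 13968.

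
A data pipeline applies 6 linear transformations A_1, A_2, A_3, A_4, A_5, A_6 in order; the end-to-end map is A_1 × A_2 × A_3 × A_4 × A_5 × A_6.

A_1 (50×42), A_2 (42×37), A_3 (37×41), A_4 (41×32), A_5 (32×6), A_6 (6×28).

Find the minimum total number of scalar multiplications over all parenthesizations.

47298

Adjacent pairs: A_1A_2 = 50·42·37 = 77700; A_2A_3 = 42·37·41 = 63714; A_3A_4 = 37·41·32 = 48544; A_4A_5 = 41·32·6 = 7872; A_5A_6 = 32·6·28 = 5376.
Length 3: A_1..A_3: k=1: 0+63714+50·42·41=149814; k=2: 77700+0+50·37·41=153550 → min 149814 | A_2..A_4: k=2: 0+48544+42·37·32=98272; k=3: 63714+0+42·41·32=118818 → min 98272 | A_3..A_5: k=3: 0+7872+37·41·6=16974; k=4: 48544+0+37·32·6=55648 → min 16974 | A_4..A_6: k=4: 0+5376+41·32·28=42112; k=5: 7872+0+41·6·28=14760 → min 14760.
Length 4: A_1..A_4: k=1: 0+98272+50·42·32=165472; k=2: 77700+48544+50·37·32=185444; k=3: 149814+0+50·41·32=215414 → min 165472 | A_2..A_5: k=2: 0+16974+42·37·6=26298; k=3: 63714+7872+42·41·6=81918; k=4: 98272+0+42·32·6=106336 → min 26298 | A_3..A_6: k=3: 0+14760+37·41·28=57236; k=4: 48544+5376+37·32·28=87072; k=5: 16974+0+37·6·28=23190 → min 23190.
Length 5: A_1..A_5: k=1: 0+26298+50·42·6=38898; k=2: 77700+16974+50·37·6=105774; k=3: 149814+7872+50·41·6=169986; k=4: 165472+0+50·32·6=175072 → min 38898 | A_2..A_6: k=2: 0+23190+42·37·28=66702; k=3: 63714+14760+42·41·28=126690; k=4: 98272+5376+42·32·28=141280; k=5: 26298+0+42·6·28=33354 → min 33354.
Length 6: A_1..A_6: k=1: 0+33354+50·42·28=92154; k=2: 77700+23190+50·37·28=152690; k=3: 149814+14760+50·41·28=221974; k=4: 165472+5376+50·32·28=215648; k=5: 38898+0+50·6·28=47298 → min 47298.
Optimal order: ((A_1 × (A_2 × (A_3 × (A_4 × A_5)))) × A_6) with cost 47298.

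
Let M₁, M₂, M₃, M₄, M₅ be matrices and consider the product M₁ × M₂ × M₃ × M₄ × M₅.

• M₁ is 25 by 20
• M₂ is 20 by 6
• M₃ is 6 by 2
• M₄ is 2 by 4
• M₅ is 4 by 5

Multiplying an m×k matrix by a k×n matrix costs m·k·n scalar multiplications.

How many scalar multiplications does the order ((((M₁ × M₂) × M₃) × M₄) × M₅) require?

(M₁ × M₂): 25×20 by 20×6 → 25×6, cost 25·20·6 = 3000
((M₁ × M₂) × M₃): 25×6 by 6×2 → 25×2, cost 25·6·2 = 300; cumulative 3300
(((M₁ × M₂) × M₃) × M₄): 25×2 by 2×4 → 25×4, cost 25·2·4 = 200; cumulative 3500
((((M₁ × M₂) × M₃) × M₄) × M₅): 25×4 by 4×5 → 25×5, cost 25·4·5 = 500; cumulative 4000
Total: 4000 scalar multiplications.

4000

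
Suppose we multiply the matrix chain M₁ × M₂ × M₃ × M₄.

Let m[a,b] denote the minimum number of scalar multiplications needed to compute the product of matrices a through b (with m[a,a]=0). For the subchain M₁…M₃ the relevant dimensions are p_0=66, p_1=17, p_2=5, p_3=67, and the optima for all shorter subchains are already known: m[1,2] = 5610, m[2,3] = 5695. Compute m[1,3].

27720

m[1,3] = min over k∈[1,2] of m[1,k]+m[k+1,3]+p_{0}·p_k·p_{3}.
k=1: 0 + 5695 + 66·17·67 = 80869; k=2: 5610 + 0 + 66·5·67 = 27720.
Minimum: 27720 at k=2.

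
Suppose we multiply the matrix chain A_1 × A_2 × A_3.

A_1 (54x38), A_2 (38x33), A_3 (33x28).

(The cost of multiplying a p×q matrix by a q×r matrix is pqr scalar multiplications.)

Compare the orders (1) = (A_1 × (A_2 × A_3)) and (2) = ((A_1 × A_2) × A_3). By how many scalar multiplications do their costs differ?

25044

Order (1) = (A_1 × (A_2 × A_3)): (A_2 × A_3): 38×33 by 33×28 → 38×28, cost 38·33·28 = 35112; (A_1 × (A_2 × A_3)): 54×38 by 38×28 → 54×28, cost 54·38·28 = 57456; cumulative 92568. Total 92568.
Order (2) = ((A_1 × A_2) × A_3): (A_1 × A_2): 54×38 by 38×33 → 54×33, cost 54·38·33 = 67716; ((A_1 × A_2) × A_3): 54×33 by 33×28 → 54×28, cost 54·33·28 = 49896; cumulative 117612. Total 117612.
Difference: |92568 − 117612| = 25044.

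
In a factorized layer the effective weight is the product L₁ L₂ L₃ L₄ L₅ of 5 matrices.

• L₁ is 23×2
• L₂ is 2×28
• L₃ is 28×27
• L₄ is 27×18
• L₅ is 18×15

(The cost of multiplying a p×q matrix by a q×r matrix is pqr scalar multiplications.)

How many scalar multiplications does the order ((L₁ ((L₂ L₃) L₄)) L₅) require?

9522

(L₂ L₃): 2×28 by 28×27 → 2×27, cost 2·28·27 = 1512
((L₂ L₃) L₄): 2×27 by 27×18 → 2×18, cost 2·27·18 = 972; cumulative 2484
(L₁ ((L₂ L₃) L₄)): 23×2 by 2×18 → 23×18, cost 23·2·18 = 828; cumulative 3312
((L₁ ((L₂ L₃) L₄)) L₅): 23×18 by 18×15 → 23×15, cost 23·18·15 = 6210; cumulative 9522
Total: 9522 scalar multiplications.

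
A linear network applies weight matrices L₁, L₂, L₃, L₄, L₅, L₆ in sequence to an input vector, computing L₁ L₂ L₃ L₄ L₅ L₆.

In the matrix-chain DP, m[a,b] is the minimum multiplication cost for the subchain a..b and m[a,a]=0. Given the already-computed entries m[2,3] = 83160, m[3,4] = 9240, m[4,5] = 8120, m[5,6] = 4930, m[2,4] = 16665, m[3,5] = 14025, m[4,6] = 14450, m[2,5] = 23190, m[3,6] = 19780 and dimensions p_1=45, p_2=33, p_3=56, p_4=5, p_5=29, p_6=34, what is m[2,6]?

29245

m[2,6] = min over k∈[2,5] of m[2,k]+m[k+1,6]+p_{1}·p_k·p_{6}.
k=2: 0 + 19780 + 45·33·34 = 70270; k=3: 83160 + 14450 + 45·56·34 = 183290; k=4: 16665 + 4930 + 45·5·34 = 29245; k=5: 23190 + 0 + 45·29·34 = 67560.
Minimum: 29245 at k=4.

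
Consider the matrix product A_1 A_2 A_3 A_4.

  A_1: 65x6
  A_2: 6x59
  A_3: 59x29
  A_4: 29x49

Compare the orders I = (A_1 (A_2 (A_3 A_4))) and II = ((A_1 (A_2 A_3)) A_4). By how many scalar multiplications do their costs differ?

6354

Order I = (A_1 (A_2 (A_3 A_4))): (A_3 A_4): 59×29 by 29×49 → 59×49, cost 59·29·49 = 83839; (A_2 (A_3 A_4)): 6×59 by 59×49 → 6×49, cost 6·59·49 = 17346; cumulative 101185; (A_1 (A_2 (A_3 A_4))): 65×6 by 6×49 → 65×49, cost 65·6·49 = 19110; cumulative 120295. Total 120295.
Order II = ((A_1 (A_2 A_3)) A_4): (A_2 A_3): 6×59 by 59×29 → 6×29, cost 6·59·29 = 10266; (A_1 (A_2 A_3)): 65×6 by 6×29 → 65×29, cost 65·6·29 = 11310; cumulative 21576; ((A_1 (A_2 A_3)) A_4): 65×29 by 29×49 → 65×49, cost 65·29·49 = 92365; cumulative 113941. Total 113941.
Difference: |120295 − 113941| = 6354.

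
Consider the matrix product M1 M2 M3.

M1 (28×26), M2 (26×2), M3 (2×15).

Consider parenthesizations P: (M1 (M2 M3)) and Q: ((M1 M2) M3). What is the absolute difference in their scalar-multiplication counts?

9404

Order P = (M1 (M2 M3)): (M2 M3): 26×2 by 2×15 → 26×15, cost 26·2·15 = 780; (M1 (M2 M3)): 28×26 by 26×15 → 28×15, cost 28·26·15 = 10920; cumulative 11700. Total 11700.
Order Q = ((M1 M2) M3): (M1 M2): 28×26 by 26×2 → 28×2, cost 28·26·2 = 1456; ((M1 M2) M3): 28×2 by 2×15 → 28×15, cost 28·2·15 = 840; cumulative 2296. Total 2296.
Difference: |11700 − 2296| = 9404.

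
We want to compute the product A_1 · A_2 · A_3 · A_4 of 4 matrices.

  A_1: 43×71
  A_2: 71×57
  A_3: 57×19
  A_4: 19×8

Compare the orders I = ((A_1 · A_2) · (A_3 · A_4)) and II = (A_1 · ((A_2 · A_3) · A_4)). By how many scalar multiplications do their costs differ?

Order I = ((A_1 · A_2) · (A_3 · A_4)): (A_1 · A_2): 43×71 by 71×57 → 43×57, cost 43·71·57 = 174021; (A_3 · A_4): 57×19 by 19×8 → 57×8, cost 57·19·8 = 8664; ((A_1 · A_2) · (A_3 · A_4)): 43×57 by 57×8 → 43×8, cost 43·57·8 = 19608; cumulative 202293. Total 202293.
Order II = (A_1 · ((A_2 · A_3) · A_4)): (A_2 · A_3): 71×57 by 57×19 → 71×19, cost 71·57·19 = 76893; ((A_2 · A_3) · A_4): 71×19 by 19×8 → 71×8, cost 71·19·8 = 10792; cumulative 87685; (A_1 · ((A_2 · A_3) · A_4)): 43×71 by 71×8 → 43×8, cost 43·71·8 = 24424; cumulative 112109. Total 112109.
Difference: |202293 − 112109| = 90184.

90184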